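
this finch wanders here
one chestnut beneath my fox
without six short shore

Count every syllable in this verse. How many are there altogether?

17

Line 1: this(1) + finch(1) + wanders(2) + here(1) = 5
Line 2: one(1) + chestnut(2) + beneath(2) + my(1) + fox(1) = 7
Line 3: without(2) + six(1) + short(1) + shore(1) = 5
Total: 5 + 7 + 5 = 17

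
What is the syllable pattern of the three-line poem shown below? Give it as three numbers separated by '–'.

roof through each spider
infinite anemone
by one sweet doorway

5–7–5

Line 1: roof(1) + through(1) + each(1) + spider(2) = 5
Line 2: infinite(3) + anemone(4) = 7
Line 3: by(1) + one(1) + sweet(1) + doorway(2) = 5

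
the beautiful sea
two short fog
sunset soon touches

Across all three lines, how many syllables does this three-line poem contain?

Line 1: the (1), beautiful (3), sea (1) → 5
Line 2: two (1), short (1), fog (1) → 3
Line 3: sunset (2), soon (1), touches (2) → 5
Total: 5 + 3 + 5 = 13

13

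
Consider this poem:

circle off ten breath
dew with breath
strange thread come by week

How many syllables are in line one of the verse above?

5

Line one: circle (2), off (1), ten (1), breath (1) → 5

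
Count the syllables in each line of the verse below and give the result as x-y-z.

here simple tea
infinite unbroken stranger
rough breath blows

4-8-3

Line 1: here (1), simple (2), tea (1) → 4
Line 2: infinite (3), unbroken (3), stranger (2) → 8
Line 3: rough (1), breath (1), blows (1) → 3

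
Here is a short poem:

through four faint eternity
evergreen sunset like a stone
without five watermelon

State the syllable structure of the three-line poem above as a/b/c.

Line 1: through(1) + four(1) + faint(1) + eternity(4) = 7
Line 2: evergreen(3) + sunset(2) + like(1) + a(1) + stone(1) = 8
Line 3: without(2) + five(1) + watermelon(4) = 7

7/8/7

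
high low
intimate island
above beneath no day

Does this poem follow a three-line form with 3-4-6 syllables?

No

Line 1: high (1), low (1) → 2 (expected 3)
Line 2: intimate (3), island (2) → 5 (expected 4)
Line 3: above (2), beneath (2), no (1), day (1) → 6 ✓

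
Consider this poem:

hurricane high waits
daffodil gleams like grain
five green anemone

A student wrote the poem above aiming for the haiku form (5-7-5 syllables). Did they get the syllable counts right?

No

Line 1: hurricane (3), high (1), waits (1) → 5 ✓
Line 2: daffodil (3), gleams (1), like (1), grain (1) → 6 (expected 7)
Line 3: five (1), green (1), anemone (4) → 6 (expected 5)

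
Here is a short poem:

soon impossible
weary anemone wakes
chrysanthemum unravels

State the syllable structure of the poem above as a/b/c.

Line 1: "soon impossible": 1+4 = 5
Line 2: "weary anemone wakes": 2+4+1 = 7
Line 3: "chrysanthemum unravels": 4+3 = 7

5/7/7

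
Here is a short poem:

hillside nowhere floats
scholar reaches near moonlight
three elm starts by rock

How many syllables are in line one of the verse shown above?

5

Line one: hillside (2), nowhere (2), floats (1) → 5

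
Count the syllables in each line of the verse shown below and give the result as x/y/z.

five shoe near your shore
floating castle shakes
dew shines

5/5/2

Line 1: five (1), shoe (1), near (1), your (1), shore (1) → 5
Line 2: floating (2), castle (2), shakes (1) → 5
Line 3: dew (1), shines (1) → 2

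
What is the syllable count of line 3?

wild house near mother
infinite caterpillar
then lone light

3

Line 3: then (1), lone (1), light (1) → 3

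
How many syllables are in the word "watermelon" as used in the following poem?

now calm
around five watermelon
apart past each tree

4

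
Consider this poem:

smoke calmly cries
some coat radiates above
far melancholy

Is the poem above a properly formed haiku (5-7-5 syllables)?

Line 1: smoke(1) + calmly(2) + cries(1) = 4 (expected 5)
Line 2: some(1) + coat(1) + radiates(3) + above(2) = 7 ✓
Line 3: far(1) + melancholy(4) = 5 ✓

No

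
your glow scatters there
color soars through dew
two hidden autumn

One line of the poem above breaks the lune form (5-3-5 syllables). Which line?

Line 2

Line 1: "your glow scatters there": 1+1+2+1 = 5 ✓
Line 2: "color soars through dew": 2+1+1+1 = 5 (expected 3)
Line 3: "two hidden autumn": 1+2+2 = 5 ✓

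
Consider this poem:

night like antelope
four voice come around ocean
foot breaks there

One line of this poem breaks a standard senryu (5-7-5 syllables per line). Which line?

Line 1: night (1), like (1), antelope (3) → 5 ✓
Line 2: four (1), voice (1), come (1), around (2), ocean (2) → 7 ✓
Line 3: foot (1), breaks (1), there (1) → 3 (expected 5)

The third line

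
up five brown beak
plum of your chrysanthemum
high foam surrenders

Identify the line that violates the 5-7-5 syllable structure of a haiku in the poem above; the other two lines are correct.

Line 1: up(1) + five(1) + brown(1) + beak(1) = 4 (expected 5)
Line 2: plum(1) + of(1) + your(1) + chrysanthemum(4) = 7 ✓
Line 3: high(1) + foam(1) + surrenders(3) = 5 ✓

The first line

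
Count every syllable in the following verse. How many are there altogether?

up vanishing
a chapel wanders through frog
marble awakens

16

Line 1: up(1) + vanishing(3) = 4
Line 2: a(1) + chapel(2) + wanders(2) + through(1) + frog(1) = 7
Line 3: marble(2) + awakens(3) = 5
Total: 4 + 7 + 5 = 16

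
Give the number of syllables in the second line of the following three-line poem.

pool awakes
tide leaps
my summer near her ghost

The second line: "tide leaps": 1+1 = 2

2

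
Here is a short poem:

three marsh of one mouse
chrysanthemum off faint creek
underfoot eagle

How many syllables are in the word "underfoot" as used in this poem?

3

"underfoot" has 3 syllables.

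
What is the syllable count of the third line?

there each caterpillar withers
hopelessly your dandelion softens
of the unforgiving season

The third line: of(1) + the(1) + unforgiving(4) + season(2) = 8

8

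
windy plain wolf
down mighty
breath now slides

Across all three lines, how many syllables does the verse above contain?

10

Line 1: windy(2) + plain(1) + wolf(1) = 4
Line 2: down(1) + mighty(2) = 3
Line 3: breath(1) + now(1) + slides(1) = 3
Total: 4 + 3 + 3 = 10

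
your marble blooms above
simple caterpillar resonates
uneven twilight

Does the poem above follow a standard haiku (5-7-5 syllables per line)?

No

Line 1: your(1) + marble(2) + blooms(1) + above(2) = 6 (expected 5)
Line 2: simple(2) + caterpillar(4) + resonates(3) = 9 (expected 7)
Line 3: uneven(3) + twilight(2) = 5 ✓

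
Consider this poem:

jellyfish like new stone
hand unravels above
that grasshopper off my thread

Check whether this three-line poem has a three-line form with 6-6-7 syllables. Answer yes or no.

Line 1: jellyfish (3), like (1), new (1), stone (1) → 6 ✓
Line 2: hand (1), unravels (3), above (2) → 6 ✓
Line 3: that (1), grasshopper (3), off (1), my (1), thread (1) → 7 ✓

Yes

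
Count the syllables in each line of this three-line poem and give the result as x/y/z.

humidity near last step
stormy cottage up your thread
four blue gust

Line 1: humidity (4), near (1), last (1), step (1) → 7
Line 2: stormy (2), cottage (2), up (1), your (1), thread (1) → 7
Line 3: four (1), blue (1), gust (1) → 3

7/7/3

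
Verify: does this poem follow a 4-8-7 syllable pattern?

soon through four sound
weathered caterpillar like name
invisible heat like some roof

No

Line 1: soon(1) + through(1) + four(1) + sound(1) = 4 ✓
Line 2: weathered(2) + caterpillar(4) + like(1) + name(1) = 8 ✓
Line 3: invisible(4) + heat(1) + like(1) + some(1) + roof(1) = 8 (expected 7)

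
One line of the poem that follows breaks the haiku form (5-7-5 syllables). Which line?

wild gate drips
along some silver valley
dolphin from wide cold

Line 1: wild (1), gate (1), drips (1) → 3 (expected 5)
Line 2: along (2), some (1), silver (2), valley (2) → 7 ✓
Line 3: dolphin (2), from (1), wide (1), cold (1) → 5 ✓

Line 1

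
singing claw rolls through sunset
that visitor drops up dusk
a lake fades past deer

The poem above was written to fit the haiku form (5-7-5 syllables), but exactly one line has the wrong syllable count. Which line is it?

Line 1: "singing claw rolls through sunset": 2+1+1+1+2 = 7 (expected 5)
Line 2: "that visitor drops up dusk": 1+3+1+1+1 = 7 ✓
Line 3: "a lake fades past deer": 1+1+1+1+1 = 5 ✓

Line 1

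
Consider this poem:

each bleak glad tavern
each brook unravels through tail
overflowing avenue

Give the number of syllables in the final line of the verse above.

7

The final line: "overflowing avenue": 4+3 = 7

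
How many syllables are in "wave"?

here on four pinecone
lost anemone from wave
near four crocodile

1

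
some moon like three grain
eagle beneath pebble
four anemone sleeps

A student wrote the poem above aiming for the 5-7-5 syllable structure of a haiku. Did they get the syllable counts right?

Line 1: some(1) + moon(1) + like(1) + three(1) + grain(1) = 5 ✓
Line 2: eagle(2) + beneath(2) + pebble(2) = 6 (expected 7)
Line 3: four(1) + anemone(4) + sleeps(1) = 6 (expected 5)

No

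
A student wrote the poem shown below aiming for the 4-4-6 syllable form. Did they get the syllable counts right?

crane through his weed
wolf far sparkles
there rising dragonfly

Line 1: crane (1), through (1), his (1), weed (1) → 4 ✓
Line 2: wolf (1), far (1), sparkles (2) → 4 ✓
Line 3: there (1), rising (2), dragonfly (3) → 6 ✓

Yes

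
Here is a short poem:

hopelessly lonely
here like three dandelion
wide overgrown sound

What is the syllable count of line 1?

5

Line 1: "hopelessly lonely": 3+2 = 5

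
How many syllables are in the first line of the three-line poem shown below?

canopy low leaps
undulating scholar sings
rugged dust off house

5

The first line: canopy(3) + low(1) + leaps(1) = 5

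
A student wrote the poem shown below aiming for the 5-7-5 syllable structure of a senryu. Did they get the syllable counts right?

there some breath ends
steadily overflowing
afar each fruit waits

No

Line 1: "there some breath ends": 1+1+1+1 = 4 (expected 5)
Line 2: "steadily overflowing": 3+4 = 7 ✓
Line 3: "afar each fruit waits": 2+1+1+1 = 5 ✓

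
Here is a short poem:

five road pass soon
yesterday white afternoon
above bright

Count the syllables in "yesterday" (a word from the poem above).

"yesterday" has 3 syllables.

3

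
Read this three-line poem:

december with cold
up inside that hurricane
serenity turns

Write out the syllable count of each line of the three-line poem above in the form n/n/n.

5/7/5

Line 1: december (3), with (1), cold (1) → 5
Line 2: up (1), inside (2), that (1), hurricane (3) → 7
Line 3: serenity (4), turns (1) → 5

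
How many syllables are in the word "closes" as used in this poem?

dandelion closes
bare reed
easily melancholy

2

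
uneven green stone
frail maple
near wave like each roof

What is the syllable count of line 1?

Line 1: uneven(3) + green(1) + stone(1) = 5

5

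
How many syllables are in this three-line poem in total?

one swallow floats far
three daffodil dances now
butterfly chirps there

Line 1: one (1), swallow (2), floats (1), far (1) → 5
Line 2: three (1), daffodil (3), dances (2), now (1) → 7
Line 3: butterfly (3), chirps (1), there (1) → 5
Total: 5 + 7 + 5 = 17

17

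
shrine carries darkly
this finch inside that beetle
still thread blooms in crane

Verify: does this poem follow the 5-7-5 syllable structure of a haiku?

Line 1: shrine (1), carries (2), darkly (2) → 5 ✓
Line 2: this (1), finch (1), inside (2), that (1), beetle (2) → 7 ✓
Line 3: still (1), thread (1), blooms (1), in (1), crane (1) → 5 ✓

Yes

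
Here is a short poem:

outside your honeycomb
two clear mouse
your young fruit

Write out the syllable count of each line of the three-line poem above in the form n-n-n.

6-3-3

Line 1: outside (2), your (1), honeycomb (3) → 6
Line 2: two (1), clear (1), mouse (1) → 3
Line 3: your (1), young (1), fruit (1) → 3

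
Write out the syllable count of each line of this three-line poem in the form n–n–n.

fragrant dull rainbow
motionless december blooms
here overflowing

Line 1: fragrant(2) + dull(1) + rainbow(2) = 5
Line 2: motionless(3) + december(3) + blooms(1) = 7
Line 3: here(1) + overflowing(4) = 5

5–7–5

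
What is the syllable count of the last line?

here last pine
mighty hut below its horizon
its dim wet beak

4

The last line: its(1) + dim(1) + wet(1) + beak(1) = 4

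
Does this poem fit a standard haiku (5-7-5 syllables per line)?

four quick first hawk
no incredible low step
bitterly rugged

Line 1: four(1) + quick(1) + first(1) + hawk(1) = 4 (expected 5)
Line 2: no(1) + incredible(4) + low(1) + step(1) = 7 ✓
Line 3: bitterly(3) + rugged(2) = 5 ✓

No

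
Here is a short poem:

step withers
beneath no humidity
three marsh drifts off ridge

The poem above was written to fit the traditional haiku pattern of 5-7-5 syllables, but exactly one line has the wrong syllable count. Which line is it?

The first line

Line 1: step(1) + withers(2) = 3 (expected 5)
Line 2: beneath(2) + no(1) + humidity(4) = 7 ✓
Line 3: three(1) + marsh(1) + drifts(1) + off(1) + ridge(1) = 5 ✓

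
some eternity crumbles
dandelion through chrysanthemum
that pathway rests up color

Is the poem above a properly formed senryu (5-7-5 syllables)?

Line 1: "some eternity crumbles": 1+4+2 = 7 (expected 5)
Line 2: "dandelion through chrysanthemum": 4+1+4 = 9 (expected 7)
Line 3: "that pathway rests up color": 1+2+1+1+2 = 7 (expected 5)

No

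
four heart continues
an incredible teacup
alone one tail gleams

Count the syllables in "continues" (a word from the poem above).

3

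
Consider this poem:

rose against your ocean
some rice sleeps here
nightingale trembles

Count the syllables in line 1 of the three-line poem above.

6

Line 1: rose (1), against (2), your (1), ocean (2) → 6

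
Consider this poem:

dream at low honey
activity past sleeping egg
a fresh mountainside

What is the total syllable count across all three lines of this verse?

18

Line 1: dream (1), at (1), low (1), honey (2) → 5
Line 2: activity (4), past (1), sleeping (2), egg (1) → 8
Line 3: a (1), fresh (1), mountainside (3) → 5
Total: 5 + 8 + 5 = 18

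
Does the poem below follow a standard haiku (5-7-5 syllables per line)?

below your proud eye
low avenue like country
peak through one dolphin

Line 1: below (2), your (1), proud (1), eye (1) → 5 ✓
Line 2: low (1), avenue (3), like (1), country (2) → 7 ✓
Line 3: peak (1), through (1), one (1), dolphin (2) → 5 ✓

Yes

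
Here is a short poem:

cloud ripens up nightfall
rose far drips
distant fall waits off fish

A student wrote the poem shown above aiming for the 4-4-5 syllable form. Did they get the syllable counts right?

Line 1: "cloud ripens up nightfall": 1+2+1+2 = 6 (expected 4)
Line 2: "rose far drips": 1+1+1 = 3 (expected 4)
Line 3: "distant fall waits off fish": 2+1+1+1+1 = 6 (expected 5)

No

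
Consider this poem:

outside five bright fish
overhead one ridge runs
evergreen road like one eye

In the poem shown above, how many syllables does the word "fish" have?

"fish" has 1 syllable.

1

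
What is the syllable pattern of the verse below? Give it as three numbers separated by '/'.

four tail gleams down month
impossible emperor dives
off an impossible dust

Line 1: four(1) + tail(1) + gleams(1) + down(1) + month(1) = 5
Line 2: impossible(4) + emperor(3) + dives(1) = 8
Line 3: off(1) + an(1) + impossible(4) + dust(1) = 7

5/8/7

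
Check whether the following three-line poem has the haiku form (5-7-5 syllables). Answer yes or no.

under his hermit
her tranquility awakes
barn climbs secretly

Line 1: under (2), his (1), hermit (2) → 5 ✓
Line 2: her (1), tranquility (4), awakes (2) → 7 ✓
Line 3: barn (1), climbs (1), secretly (3) → 5 ✓

Yes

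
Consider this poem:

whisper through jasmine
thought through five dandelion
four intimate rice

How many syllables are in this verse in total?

17

Line 1: whisper (2), through (1), jasmine (2) → 5
Line 2: thought (1), through (1), five (1), dandelion (4) → 7
Line 3: four (1), intimate (3), rice (1) → 5
Total: 5 + 7 + 5 = 17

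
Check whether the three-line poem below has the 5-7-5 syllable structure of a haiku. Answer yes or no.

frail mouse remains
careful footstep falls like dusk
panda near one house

Line 1: frail (1), mouse (1), remains (2) → 4 (expected 5)
Line 2: careful (2), footstep (2), falls (1), like (1), dusk (1) → 7 ✓
Line 3: panda (2), near (1), one (1), house (1) → 5 ✓

No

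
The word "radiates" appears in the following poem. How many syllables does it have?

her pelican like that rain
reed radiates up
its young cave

3

"radiates" has 3 syllables.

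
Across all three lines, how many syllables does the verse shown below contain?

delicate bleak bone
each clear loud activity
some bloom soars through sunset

18

Line 1: delicate(3) + bleak(1) + bone(1) = 5
Line 2: each(1) + clear(1) + loud(1) + activity(4) = 7
Line 3: some(1) + bloom(1) + soars(1) + through(1) + sunset(2) = 6
Total: 5 + 7 + 6 = 18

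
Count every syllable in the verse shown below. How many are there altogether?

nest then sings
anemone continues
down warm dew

Line 1: nest (1), then (1), sings (1) → 3
Line 2: anemone (4), continues (3) → 7
Line 3: down (1), warm (1), dew (1) → 3
Total: 3 + 7 + 3 = 13

13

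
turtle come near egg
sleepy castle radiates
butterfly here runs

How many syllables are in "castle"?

2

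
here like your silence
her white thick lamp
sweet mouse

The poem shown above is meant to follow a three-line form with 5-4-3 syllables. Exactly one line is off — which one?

Line 1: here (1), like (1), your (1), silence (2) → 5 ✓
Line 2: her (1), white (1), thick (1), lamp (1) → 4 ✓
Line 3: sweet (1), mouse (1) → 2 (expected 3)

The third line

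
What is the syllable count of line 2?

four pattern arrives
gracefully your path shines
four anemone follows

6

Line 2: "gracefully your path shines": 3+1+1+1 = 6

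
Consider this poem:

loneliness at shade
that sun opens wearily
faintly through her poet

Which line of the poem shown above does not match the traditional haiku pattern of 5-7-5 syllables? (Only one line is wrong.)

Line 1: loneliness(3) + at(1) + shade(1) = 5 ✓
Line 2: that(1) + sun(1) + opens(2) + wearily(3) = 7 ✓
Line 3: faintly(2) + through(1) + her(1) + poet(2) = 6 (expected 5)

Line 3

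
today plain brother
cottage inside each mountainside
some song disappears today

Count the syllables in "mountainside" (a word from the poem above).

3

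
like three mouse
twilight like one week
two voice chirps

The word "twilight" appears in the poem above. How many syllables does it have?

2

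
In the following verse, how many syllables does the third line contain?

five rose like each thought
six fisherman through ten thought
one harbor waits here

The third line: "one harbor waits here": 1+2+1+1 = 5

5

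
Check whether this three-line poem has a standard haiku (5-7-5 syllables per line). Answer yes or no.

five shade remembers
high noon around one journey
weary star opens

Yes

Line 1: "five shade remembers": 1+1+3 = 5 ✓
Line 2: "high noon around one journey": 1+1+2+1+2 = 7 ✓
Line 3: "weary star opens": 2+1+2 = 5 ✓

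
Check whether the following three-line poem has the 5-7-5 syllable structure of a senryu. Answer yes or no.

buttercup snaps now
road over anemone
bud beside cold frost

Yes

Line 1: "buttercup snaps now": 3+1+1 = 5 ✓
Line 2: "road over anemone": 1+2+4 = 7 ✓
Line 3: "bud beside cold frost": 1+2+1+1 = 5 ✓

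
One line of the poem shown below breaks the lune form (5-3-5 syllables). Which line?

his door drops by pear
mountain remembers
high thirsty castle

Line 1: his (1), door (1), drops (1), by (1), pear (1) → 5 ✓
Line 2: mountain (2), remembers (3) → 5 (expected 3)
Line 3: high (1), thirsty (2), castle (2) → 5 ✓

Line 2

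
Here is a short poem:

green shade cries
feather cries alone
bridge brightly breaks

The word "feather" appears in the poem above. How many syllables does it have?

2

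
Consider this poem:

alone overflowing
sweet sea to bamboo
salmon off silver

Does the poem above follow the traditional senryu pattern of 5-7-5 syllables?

Line 1: alone(2) + overflowing(4) = 6 (expected 5)
Line 2: sweet(1) + sea(1) + to(1) + bamboo(2) = 5 (expected 7)
Line 3: salmon(2) + off(1) + silver(2) = 5 ✓

No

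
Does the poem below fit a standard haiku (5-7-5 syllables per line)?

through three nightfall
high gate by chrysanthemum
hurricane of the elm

Line 1: through (1), three (1), nightfall (2) → 4 (expected 5)
Line 2: high (1), gate (1), by (1), chrysanthemum (4) → 7 ✓
Line 3: hurricane (3), of (1), the (1), elm (1) → 6 (expected 5)

No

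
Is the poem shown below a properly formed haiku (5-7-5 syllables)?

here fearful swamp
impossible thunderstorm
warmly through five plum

No

Line 1: "here fearful swamp": 1+2+1 = 4 (expected 5)
Line 2: "impossible thunderstorm": 4+3 = 7 ✓
Line 3: "warmly through five plum": 2+1+1+1 = 5 ✓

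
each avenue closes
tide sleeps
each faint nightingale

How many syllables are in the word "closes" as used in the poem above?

2

"closes" has 2 syllables.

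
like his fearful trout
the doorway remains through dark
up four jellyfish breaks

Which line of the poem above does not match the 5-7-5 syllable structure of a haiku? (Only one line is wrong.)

Line 1: "like his fearful trout": 1+1+2+1 = 5 ✓
Line 2: "the doorway remains through dark": 1+2+2+1+1 = 7 ✓
Line 3: "up four jellyfish breaks": 1+1+3+1 = 6 (expected 5)

Line 3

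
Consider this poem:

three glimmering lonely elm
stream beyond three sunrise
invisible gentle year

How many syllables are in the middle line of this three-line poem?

6

The middle line: "stream beyond three sunrise": 1+2+1+2 = 6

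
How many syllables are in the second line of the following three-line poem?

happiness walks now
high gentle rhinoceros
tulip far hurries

The second line: high (1), gentle (2), rhinoceros (4) → 7

7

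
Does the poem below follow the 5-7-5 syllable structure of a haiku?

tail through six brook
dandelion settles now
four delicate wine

No

Line 1: tail (1), through (1), six (1), brook (1) → 4 (expected 5)
Line 2: dandelion (4), settles (2), now (1) → 7 ✓
Line 3: four (1), delicate (3), wine (1) → 5 ✓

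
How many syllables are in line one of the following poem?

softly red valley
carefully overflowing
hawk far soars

Line one: softly(2) + red(1) + valley(2) = 5

5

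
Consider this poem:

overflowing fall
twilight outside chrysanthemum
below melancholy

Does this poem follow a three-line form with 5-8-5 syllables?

No

Line 1: overflowing (4), fall (1) → 5 ✓
Line 2: twilight (2), outside (2), chrysanthemum (4) → 8 ✓
Line 3: below (2), melancholy (4) → 6 (expected 5)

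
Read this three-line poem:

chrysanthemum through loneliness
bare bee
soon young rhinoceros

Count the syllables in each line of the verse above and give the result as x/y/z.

Line 1: chrysanthemum(4) + through(1) + loneliness(3) = 8
Line 2: bare(1) + bee(1) = 2
Line 3: soon(1) + young(1) + rhinoceros(4) = 6

8/2/6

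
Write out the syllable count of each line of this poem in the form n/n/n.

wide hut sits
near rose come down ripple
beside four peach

Line 1: wide(1) + hut(1) + sits(1) = 3
Line 2: near(1) + rose(1) + come(1) + down(1) + ripple(2) = 6
Line 3: beside(2) + four(1) + peach(1) = 4

3/6/4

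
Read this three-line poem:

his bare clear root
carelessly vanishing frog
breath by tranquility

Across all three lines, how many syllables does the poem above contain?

17

Line 1: his (1), bare (1), clear (1), root (1) → 4
Line 2: carelessly (3), vanishing (3), frog (1) → 7
Line 3: breath (1), by (1), tranquility (4) → 6
Total: 4 + 7 + 6 = 17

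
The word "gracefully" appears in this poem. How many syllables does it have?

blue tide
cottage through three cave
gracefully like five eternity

3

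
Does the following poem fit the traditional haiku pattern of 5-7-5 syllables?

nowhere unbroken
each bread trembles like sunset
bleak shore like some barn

Line 1: nowhere (2), unbroken (3) → 5 ✓
Line 2: each (1), bread (1), trembles (2), like (1), sunset (2) → 7 ✓
Line 3: bleak (1), shore (1), like (1), some (1), barn (1) → 5 ✓

Yes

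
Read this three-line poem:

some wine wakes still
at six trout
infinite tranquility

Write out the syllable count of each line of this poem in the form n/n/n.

4/3/7

Line 1: "some wine wakes still": 1+1+1+1 = 4
Line 2: "at six trout": 1+1+1 = 3
Line 3: "infinite tranquility": 3+4 = 7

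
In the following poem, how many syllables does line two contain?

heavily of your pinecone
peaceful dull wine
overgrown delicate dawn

Line two: peaceful (2), dull (1), wine (1) → 4

4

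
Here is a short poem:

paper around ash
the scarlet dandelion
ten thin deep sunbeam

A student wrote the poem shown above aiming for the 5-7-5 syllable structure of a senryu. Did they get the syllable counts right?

Line 1: "paper around ash": 2+2+1 = 5 ✓
Line 2: "the scarlet dandelion": 1+2+4 = 7 ✓
Line 3: "ten thin deep sunbeam": 1+1+1+2 = 5 ✓

Yes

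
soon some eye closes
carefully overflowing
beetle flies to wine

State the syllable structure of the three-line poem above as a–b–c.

5–7–5

Line 1: soon(1) + some(1) + eye(1) + closes(2) = 5
Line 2: carefully(3) + overflowing(4) = 7
Line 3: beetle(2) + flies(1) + to(1) + wine(1) = 5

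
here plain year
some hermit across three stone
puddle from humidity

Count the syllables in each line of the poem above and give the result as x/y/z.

3/7/7

Line 1: here(1) + plain(1) + year(1) = 3
Line 2: some(1) + hermit(2) + across(2) + three(1) + stone(1) = 7
Line 3: puddle(2) + from(1) + humidity(4) = 7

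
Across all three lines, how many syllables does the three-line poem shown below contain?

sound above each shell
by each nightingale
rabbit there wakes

14

Line 1: sound(1) + above(2) + each(1) + shell(1) = 5
Line 2: by(1) + each(1) + nightingale(3) = 5
Line 3: rabbit(2) + there(1) + wakes(1) = 4
Total: 5 + 5 + 4 = 14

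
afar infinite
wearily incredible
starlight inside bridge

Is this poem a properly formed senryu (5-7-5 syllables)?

Yes

Line 1: "afar infinite": 2+3 = 5 ✓
Line 2: "wearily incredible": 3+4 = 7 ✓
Line 3: "starlight inside bridge": 2+2+1 = 5 ✓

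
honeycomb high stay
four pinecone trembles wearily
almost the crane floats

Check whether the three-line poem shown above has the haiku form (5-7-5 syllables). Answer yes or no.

Line 1: honeycomb(3) + high(1) + stay(1) = 5 ✓
Line 2: four(1) + pinecone(2) + trembles(2) + wearily(3) = 8 (expected 7)
Line 3: almost(2) + the(1) + crane(1) + floats(1) = 5 ✓

No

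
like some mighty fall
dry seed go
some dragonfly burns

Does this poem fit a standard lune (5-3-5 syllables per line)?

Line 1: like (1), some (1), mighty (2), fall (1) → 5 ✓
Line 2: dry (1), seed (1), go (1) → 3 ✓
Line 3: some (1), dragonfly (3), burns (1) → 5 ✓

Yes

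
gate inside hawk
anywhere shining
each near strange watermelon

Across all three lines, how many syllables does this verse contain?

16

Line 1: gate (1), inside (2), hawk (1) → 4
Line 2: anywhere (3), shining (2) → 5
Line 3: each (1), near (1), strange (1), watermelon (4) → 7
Total: 4 + 5 + 7 = 16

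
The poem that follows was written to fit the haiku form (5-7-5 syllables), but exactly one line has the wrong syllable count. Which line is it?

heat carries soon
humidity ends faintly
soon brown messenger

The first line

Line 1: heat (1), carries (2), soon (1) → 4 (expected 5)
Line 2: humidity (4), ends (1), faintly (2) → 7 ✓
Line 3: soon (1), brown (1), messenger (3) → 5 ✓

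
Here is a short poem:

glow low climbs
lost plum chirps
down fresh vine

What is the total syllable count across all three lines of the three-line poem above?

9

Line 1: glow(1) + low(1) + climbs(1) = 3
Line 2: lost(1) + plum(1) + chirps(1) = 3
Line 3: down(1) + fresh(1) + vine(1) = 3
Total: 3 + 3 + 3 = 9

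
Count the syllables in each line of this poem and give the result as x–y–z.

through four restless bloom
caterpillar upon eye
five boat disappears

5–7–5

Line 1: "through four restless bloom": 1+1+2+1 = 5
Line 2: "caterpillar upon eye": 4+2+1 = 7
Line 3: "five boat disappears": 1+1+3 = 5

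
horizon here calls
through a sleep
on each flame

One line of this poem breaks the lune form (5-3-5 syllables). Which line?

Line 3

Line 1: "horizon here calls": 3+1+1 = 5 ✓
Line 2: "through a sleep": 1+1+1 = 3 ✓
Line 3: "on each flame": 1+1+1 = 3 (expected 5)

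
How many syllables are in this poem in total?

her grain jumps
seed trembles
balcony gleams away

12

Line 1: her (1), grain (1), jumps (1) → 3
Line 2: seed (1), trembles (2) → 3
Line 3: balcony (3), gleams (1), away (2) → 6
Total: 3 + 3 + 6 = 12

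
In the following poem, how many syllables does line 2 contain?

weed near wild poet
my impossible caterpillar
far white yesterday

Line 2: "my impossible caterpillar": 1+4+4 = 9

9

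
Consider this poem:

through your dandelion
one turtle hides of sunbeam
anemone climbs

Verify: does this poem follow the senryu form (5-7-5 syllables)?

No

Line 1: "through your dandelion": 1+1+4 = 6 (expected 5)
Line 2: "one turtle hides of sunbeam": 1+2+1+1+2 = 7 ✓
Line 3: "anemone climbs": 4+1 = 5 ✓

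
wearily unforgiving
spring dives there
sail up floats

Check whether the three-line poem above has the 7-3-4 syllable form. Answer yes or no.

No

Line 1: wearily (3), unforgiving (4) → 7 ✓
Line 2: spring (1), dives (1), there (1) → 3 ✓
Line 3: sail (1), up (1), floats (1) → 3 (expected 4)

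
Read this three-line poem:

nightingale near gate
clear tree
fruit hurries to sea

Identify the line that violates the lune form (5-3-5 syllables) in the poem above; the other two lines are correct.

Line 1: nightingale (3), near (1), gate (1) → 5 ✓
Line 2: clear (1), tree (1) → 2 (expected 3)
Line 3: fruit (1), hurries (2), to (1), sea (1) → 5 ✓

Line 2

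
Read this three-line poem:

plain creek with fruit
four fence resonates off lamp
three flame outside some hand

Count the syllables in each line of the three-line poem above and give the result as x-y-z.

Line 1: "plain creek with fruit": 1+1+1+1 = 4
Line 2: "four fence resonates off lamp": 1+1+3+1+1 = 7
Line 3: "three flame outside some hand": 1+1+2+1+1 = 6

4-7-6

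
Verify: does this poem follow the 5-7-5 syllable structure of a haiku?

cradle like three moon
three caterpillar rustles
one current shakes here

Line 1: cradle(2) + like(1) + three(1) + moon(1) = 5 ✓
Line 2: three(1) + caterpillar(4) + rustles(2) = 7 ✓
Line 3: one(1) + current(2) + shakes(1) + here(1) = 5 ✓

Yes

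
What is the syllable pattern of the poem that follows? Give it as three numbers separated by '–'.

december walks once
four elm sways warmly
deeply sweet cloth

5–5–4

Line 1: december (3), walks (1), once (1) → 5
Line 2: four (1), elm (1), sways (1), warmly (2) → 5
Line 3: deeply (2), sweet (1), cloth (1) → 4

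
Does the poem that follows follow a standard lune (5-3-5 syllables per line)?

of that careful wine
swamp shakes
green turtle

Line 1: "of that careful wine": 1+1+2+1 = 5 ✓
Line 2: "swamp shakes": 1+1 = 2 (expected 3)
Line 3: "green turtle": 1+2 = 3 (expected 5)

No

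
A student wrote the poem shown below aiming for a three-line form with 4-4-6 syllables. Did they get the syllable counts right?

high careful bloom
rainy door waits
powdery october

Yes

Line 1: high(1) + careful(2) + bloom(1) = 4 ✓
Line 2: rainy(2) + door(1) + waits(1) = 4 ✓
Line 3: powdery(3) + october(3) = 6 ✓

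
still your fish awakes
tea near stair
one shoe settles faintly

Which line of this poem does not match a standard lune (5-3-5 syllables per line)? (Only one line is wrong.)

Line 3

Line 1: "still your fish awakes": 1+1+1+2 = 5 ✓
Line 2: "tea near stair": 1+1+1 = 3 ✓
Line 3: "one shoe settles faintly": 1+1+2+2 = 6 (expected 5)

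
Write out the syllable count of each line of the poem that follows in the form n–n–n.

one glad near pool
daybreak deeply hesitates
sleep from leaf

4–7–3

Line 1: one (1), glad (1), near (1), pool (1) → 4
Line 2: daybreak (2), deeply (2), hesitates (3) → 7
Line 3: sleep (1), from (1), leaf (1) → 3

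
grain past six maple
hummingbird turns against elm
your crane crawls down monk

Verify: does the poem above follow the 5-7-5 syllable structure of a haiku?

Line 1: "grain past six maple": 1+1+1+2 = 5 ✓
Line 2: "hummingbird turns against elm": 3+1+2+1 = 7 ✓
Line 3: "your crane crawls down monk": 1+1+1+1+1 = 5 ✓

Yes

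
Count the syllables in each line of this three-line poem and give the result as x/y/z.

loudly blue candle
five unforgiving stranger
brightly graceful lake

5/7/5

Line 1: loudly (2), blue (1), candle (2) → 5
Line 2: five (1), unforgiving (4), stranger (2) → 7
Line 3: brightly (2), graceful (2), lake (1) → 5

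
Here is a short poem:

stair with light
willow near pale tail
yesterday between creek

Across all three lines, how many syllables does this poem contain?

14

Line 1: "stair with light": 1+1+1 = 3
Line 2: "willow near pale tail": 2+1+1+1 = 5
Line 3: "yesterday between creek": 3+2+1 = 6
Total: 3 + 5 + 6 = 14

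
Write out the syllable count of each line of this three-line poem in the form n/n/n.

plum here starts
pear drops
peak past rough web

Line 1: "plum here starts": 1+1+1 = 3
Line 2: "pear drops": 1+1 = 2
Line 3: "peak past rough web": 1+1+1+1 = 4

3/2/4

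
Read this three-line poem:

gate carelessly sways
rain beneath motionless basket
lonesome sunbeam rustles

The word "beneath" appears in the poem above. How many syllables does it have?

2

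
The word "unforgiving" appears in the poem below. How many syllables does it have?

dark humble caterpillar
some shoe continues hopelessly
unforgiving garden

4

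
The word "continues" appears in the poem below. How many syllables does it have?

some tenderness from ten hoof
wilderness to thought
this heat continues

"continues" has 3 syllables.

3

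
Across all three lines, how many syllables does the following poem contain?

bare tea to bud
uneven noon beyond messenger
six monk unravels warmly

20

Line 1: bare (1), tea (1), to (1), bud (1) → 4
Line 2: uneven (3), noon (1), beyond (2), messenger (3) → 9
Line 3: six (1), monk (1), unravels (3), warmly (2) → 7
Total: 4 + 9 + 7 = 20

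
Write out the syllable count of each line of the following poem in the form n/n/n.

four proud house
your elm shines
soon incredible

3/3/5

Line 1: four (1), proud (1), house (1) → 3
Line 2: your (1), elm (1), shines (1) → 3
Line 3: soon (1), incredible (4) → 5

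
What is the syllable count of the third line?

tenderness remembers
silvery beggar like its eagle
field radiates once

The third line: field(1) + radiates(3) + once(1) = 5

5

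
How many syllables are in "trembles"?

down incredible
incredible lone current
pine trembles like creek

2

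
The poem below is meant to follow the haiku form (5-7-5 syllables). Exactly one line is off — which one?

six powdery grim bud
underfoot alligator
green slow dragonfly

The first line

Line 1: "six powdery grim bud": 1+3+1+1 = 6 (expected 5)
Line 2: "underfoot alligator": 3+4 = 7 ✓
Line 3: "green slow dragonfly": 1+1+3 = 5 ✓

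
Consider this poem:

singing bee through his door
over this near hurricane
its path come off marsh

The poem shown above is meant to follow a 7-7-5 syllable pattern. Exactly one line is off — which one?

The first line

Line 1: singing(2) + bee(1) + through(1) + his(1) + door(1) = 6 (expected 7)
Line 2: over(2) + this(1) + near(1) + hurricane(3) = 7 ✓
Line 3: its(1) + path(1) + come(1) + off(1) + marsh(1) = 5 ✓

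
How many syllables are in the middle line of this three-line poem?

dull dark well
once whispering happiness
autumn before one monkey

The middle line: "once whispering happiness": 1+3+3 = 7

7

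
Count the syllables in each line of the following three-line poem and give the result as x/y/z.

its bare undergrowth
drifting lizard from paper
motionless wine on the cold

Line 1: its (1), bare (1), undergrowth (3) → 5
Line 2: drifting (2), lizard (2), from (1), paper (2) → 7
Line 3: motionless (3), wine (1), on (1), the (1), cold (1) → 7

5/7/7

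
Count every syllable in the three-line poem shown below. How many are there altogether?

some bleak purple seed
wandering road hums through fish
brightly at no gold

Line 1: some(1) + bleak(1) + purple(2) + seed(1) = 5
Line 2: wandering(3) + road(1) + hums(1) + through(1) + fish(1) = 7
Line 3: brightly(2) + at(1) + no(1) + gold(1) = 5
Total: 5 + 7 + 5 = 17

17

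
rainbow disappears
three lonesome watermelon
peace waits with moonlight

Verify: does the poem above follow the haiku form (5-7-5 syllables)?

Yes

Line 1: rainbow (2), disappears (3) → 5 ✓
Line 2: three (1), lonesome (2), watermelon (4) → 7 ✓
Line 3: peace (1), waits (1), with (1), moonlight (2) → 5 ✓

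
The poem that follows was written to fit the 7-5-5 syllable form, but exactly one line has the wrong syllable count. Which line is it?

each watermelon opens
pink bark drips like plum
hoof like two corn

Line 1: each(1) + watermelon(4) + opens(2) = 7 ✓
Line 2: pink(1) + bark(1) + drips(1) + like(1) + plum(1) = 5 ✓
Line 3: hoof(1) + like(1) + two(1) + corn(1) = 4 (expected 5)

The third line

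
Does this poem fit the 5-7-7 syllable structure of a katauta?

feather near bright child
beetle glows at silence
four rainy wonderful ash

Line 1: "feather near bright child": 2+1+1+1 = 5 ✓
Line 2: "beetle glows at silence": 2+1+1+2 = 6 (expected 7)
Line 3: "four rainy wonderful ash": 1+2+3+1 = 7 ✓

No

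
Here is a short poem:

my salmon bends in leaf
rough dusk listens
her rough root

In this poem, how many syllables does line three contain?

Line three: her (1), rough (1), root (1) → 3

3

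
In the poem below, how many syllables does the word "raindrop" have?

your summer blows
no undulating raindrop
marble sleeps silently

"raindrop" has 2 syllables.

2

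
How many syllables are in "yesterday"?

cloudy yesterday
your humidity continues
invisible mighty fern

3

"yesterday" has 3 syllables.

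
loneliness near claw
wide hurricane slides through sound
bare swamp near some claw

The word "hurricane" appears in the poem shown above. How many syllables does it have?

3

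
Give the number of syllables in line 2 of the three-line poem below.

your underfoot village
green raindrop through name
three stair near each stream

Line 2: green (1), raindrop (2), through (1), name (1) → 5

5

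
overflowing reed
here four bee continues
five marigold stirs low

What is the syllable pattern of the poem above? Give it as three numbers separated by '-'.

Line 1: "overflowing reed": 4+1 = 5
Line 2: "here four bee continues": 1+1+1+3 = 6
Line 3: "five marigold stirs low": 1+3+1+1 = 6

5-6-6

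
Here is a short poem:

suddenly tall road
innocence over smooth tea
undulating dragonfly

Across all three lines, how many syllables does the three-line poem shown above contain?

Line 1: "suddenly tall road": 3+1+1 = 5
Line 2: "innocence over smooth tea": 3+2+1+1 = 7
Line 3: "undulating dragonfly": 4+3 = 7
Total: 5 + 7 + 7 = 19

19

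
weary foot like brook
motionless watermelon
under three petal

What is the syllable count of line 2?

Line 2: motionless(3) + watermelon(4) = 7

7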